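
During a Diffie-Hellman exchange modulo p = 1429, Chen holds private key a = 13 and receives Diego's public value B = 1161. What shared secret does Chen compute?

808

Shared key K = 1161^13 mod 1429.
1161^1 ≡ 1161 (mod 1429)
1161^2 = (1161^1)^2 ≡ 1161^2 = 1347921 ≡ 374 (mod 1429)
1161^4 = (1161^2)^2 ≡ 374^2 = 139876 ≡ 1263 (mod 1429)
1161^8 = (1161^4)^2 ≡ 1263^2 = 1595169 ≡ 405 (mod 1429)
1161^13 = 1161^8 · 1161^4 · 1161^1 ≡ 405 · 1263 · 1161 ≡ 808 (mod 1429).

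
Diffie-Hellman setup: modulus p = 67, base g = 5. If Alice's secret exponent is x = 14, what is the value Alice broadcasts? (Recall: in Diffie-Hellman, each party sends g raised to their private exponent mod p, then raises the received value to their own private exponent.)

9

Public value = 5^14 mod 67.
5^1 ≡ 5 (mod 67)
5^2 = (5^1)^2 ≡ 5^2 = 25 ≡ 25 (mod 67)
5^4 = (5^2)^2 ≡ 25^2 = 625 ≡ 22 (mod 67)
5^8 = (5^4)^2 ≡ 22^2 = 484 ≡ 15 (mod 67)
5^14 = 5^8 · 5^4 · 5^2 ≡ 15 · 22 · 25 ≡ 9 (mod 67).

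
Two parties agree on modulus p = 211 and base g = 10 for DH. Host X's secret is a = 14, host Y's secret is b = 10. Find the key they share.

14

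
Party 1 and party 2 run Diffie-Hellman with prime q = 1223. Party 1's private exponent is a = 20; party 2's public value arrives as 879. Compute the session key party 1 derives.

Shared key K = 879^20 mod 1223.
879^1 ≡ 879 (mod 1223)
879^2 = (879^1)^2 ≡ 879^2 = 772641 ≡ 928 (mod 1223)
879^4 = (879^2)^2 ≡ 928^2 = 861184 ≡ 192 (mod 1223)
879^8 = (879^4)^2 ≡ 192^2 = 36864 ≡ 174 (mod 1223)
879^16 = (879^8)^2 ≡ 174^2 = 30276 ≡ 924 (mod 1223)
879^20 = 879^16 · 879^4 ≡ 924 · 192 ≡ 73 (mod 1223).

73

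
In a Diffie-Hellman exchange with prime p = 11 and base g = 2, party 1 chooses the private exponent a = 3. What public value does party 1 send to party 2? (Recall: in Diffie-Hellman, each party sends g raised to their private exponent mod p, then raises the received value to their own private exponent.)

8

Public value = 2^3 mod 11.
2^1 ≡ 2 (mod 11)
2^2 = (2^1)^2 ≡ 2^2 = 4 ≡ 4 (mod 11)
2^3 = 2^2 · 2^1 ≡ 4 · 2 ≡ 8 (mod 11).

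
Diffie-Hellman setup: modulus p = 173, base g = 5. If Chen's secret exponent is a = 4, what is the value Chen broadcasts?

106

Public value = 5^4 mod 173.
5^1 ≡ 5 (mod 173)
5^2 = (5^1)^2 ≡ 5^2 = 25 ≡ 25 (mod 173)
5^4 = (5^2)^2 ≡ 25^2 = 625 ≡ 106 (mod 173)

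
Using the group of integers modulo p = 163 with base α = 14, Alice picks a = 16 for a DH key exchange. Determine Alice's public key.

88

Public value = 14^16 (mod 163).
14^1 ≡ 14 (mod 163)
14^2 = (14^1)^2 ≡ 14^2 = 196 ≡ 33 (mod 163)
14^4 = (14^2)^2 ≡ 33^2 = 1089 ≡ 111 (mod 163)
14^8 = (14^4)^2 ≡ 111^2 = 12321 ≡ 96 (mod 163)
14^16 = (14^8)^2 ≡ 96^2 = 9216 ≡ 88 (mod 163)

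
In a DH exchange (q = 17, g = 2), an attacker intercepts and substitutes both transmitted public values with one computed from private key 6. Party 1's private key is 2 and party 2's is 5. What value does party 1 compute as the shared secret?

Party 1 receives an attacker's public value M = 2^6 mod 17 instead of the honest one.
2^1 ≡ 2 (mod 17)
2^2 = (2^1)^2 ≡ 2^2 = 4 ≡ 4 (mod 17)
2^4 = (2^2)^2 ≡ 4^2 = 16 ≡ 16 (mod 17)
2^6 = 2^4 · 2^2 ≡ 16 · 4 ≡ 13 (mod 17).
So M = 13. Party 1 computes K = M^2 mod 17.
13^1 ≡ 13 (mod 17)
13^2 = (13^1)^2 ≡ 13^2 = 169 ≡ 16 (mod 17)

16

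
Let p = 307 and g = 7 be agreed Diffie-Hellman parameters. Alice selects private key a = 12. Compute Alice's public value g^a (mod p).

19

Public value = 7^12 (mod 307).
7^1 ≡ 7 (mod 307)
7^2 = (7^1)^2 ≡ 7^2 = 49 ≡ 49 (mod 307)
7^4 = (7^2)^2 ≡ 49^2 = 2401 ≡ 252 (mod 307)
7^8 = (7^4)^2 ≡ 252^2 = 63504 ≡ 262 (mod 307)
7^12 = 7^8 · 7^4 ≡ 262 · 252 ≡ 19 (mod 307).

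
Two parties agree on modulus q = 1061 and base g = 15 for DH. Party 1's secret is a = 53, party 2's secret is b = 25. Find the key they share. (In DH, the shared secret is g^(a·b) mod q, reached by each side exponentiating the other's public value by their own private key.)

103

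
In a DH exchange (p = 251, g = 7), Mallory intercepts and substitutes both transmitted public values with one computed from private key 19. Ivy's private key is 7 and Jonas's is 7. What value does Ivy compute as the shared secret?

Ivy receives Mallory's public value M = 7^19 mod 251 instead of the honest one.
7^1 ≡ 7 (mod 251)
7^2 = (7^1)^2 ≡ 7^2 = 49 ≡ 49 (mod 251)
7^4 = (7^2)^2 ≡ 49^2 = 2401 ≡ 142 (mod 251)
7^8 = (7^4)^2 ≡ 142^2 = 20164 ≡ 84 (mod 251)
7^16 = (7^8)^2 ≡ 84^2 = 7056 ≡ 28 (mod 251)
7^19 = 7^16 · 7^2 · 7^1 ≡ 28 · 49 · 7 ≡ 66 (mod 251).
So M = 66. Ivy computes K = M^7 mod 251.
66^1 ≡ 66 (mod 251)
66^2 = (66^1)^2 ≡ 66^2 = 4356 ≡ 89 (mod 251)
66^4 = (66^2)^2 ≡ 89^2 = 7921 ≡ 140 (mod 251)
66^7 = 66^4 · 66^2 · 66^1 ≡ 140 · 89 · 66 ≡ 84 (mod 251).

84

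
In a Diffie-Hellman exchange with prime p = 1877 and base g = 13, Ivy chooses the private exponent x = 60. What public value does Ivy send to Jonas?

61

Public value = 13^60 (mod 1877).
13^1 ≡ 13 (mod 1877)
13^2 = (13^1)^2 ≡ 13^2 = 169 ≡ 169 (mod 1877)
13^4 = (13^2)^2 ≡ 169^2 = 28561 ≡ 406 (mod 1877)
13^8 = (13^4)^2 ≡ 406^2 = 164836 ≡ 1537 (mod 1877)
13^16 = (13^8)^2 ≡ 1537^2 = 2362369 ≡ 1103 (mod 1877)
13^32 = (13^16)^2 ≡ 1103^2 = 1216609 ≡ 313 (mod 1877)
13^60 = 13^32 · 13^16 · 13^8 · 13^4 ≡ 313 · 1103 · 1537 · 406 ≡ 61 (mod 1877).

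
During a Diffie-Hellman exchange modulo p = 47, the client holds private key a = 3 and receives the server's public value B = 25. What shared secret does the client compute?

Shared key K = 25^3 mod 47.
25^1 ≡ 25 (mod 47)
25^2 = (25^1)^2 ≡ 25^2 = 625 ≡ 14 (mod 47)
25^3 = 25^2 · 25^1 ≡ 14 · 25 ≡ 21 (mod 47).

21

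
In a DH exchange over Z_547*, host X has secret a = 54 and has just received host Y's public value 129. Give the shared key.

Shared key K = 129^54 mod 547.
129^1 ≡ 129 (mod 547)
129^2 = (129^1)^2 ≡ 129^2 = 16641 ≡ 231 (mod 547)
129^4 = (129^2)^2 ≡ 231^2 = 53361 ≡ 302 (mod 547)
129^8 = (129^4)^2 ≡ 302^2 = 91204 ≡ 402 (mod 547)
129^16 = (129^8)^2 ≡ 402^2 = 161604 ≡ 239 (mod 547)
129^32 = (129^16)^2 ≡ 239^2 = 57121 ≡ 233 (mod 547)
129^54 = 129^32 · 129^16 · 129^4 · 129^2 ≡ 233 · 239 · 302 · 231 ≡ 375 (mod 547).

375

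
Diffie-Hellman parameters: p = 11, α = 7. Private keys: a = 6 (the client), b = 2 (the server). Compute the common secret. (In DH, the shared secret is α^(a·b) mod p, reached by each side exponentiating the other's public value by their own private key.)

The client sends A = α^a mod p = 7^6 mod 11.
7^1 ≡ 7 (mod 11)
7^2 = (7^1)^2 ≡ 7^2 = 49 ≡ 5 (mod 11)
7^4 = (7^2)^2 ≡ 5^2 = 25 ≡ 3 (mod 11)
7^6 = 7^4 · 7^2 ≡ 3 · 5 ≡ 4 (mod 11).
So A = 4. The server then computes K = A^b mod p = 4^2 mod 11.
4^1 ≡ 4 (mod 11)
4^2 = (4^1)^2 ≡ 4^2 = 16 ≡ 5 (mod 11)

5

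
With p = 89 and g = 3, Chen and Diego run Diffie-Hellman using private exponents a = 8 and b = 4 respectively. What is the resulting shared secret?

Diego sends B = g^b mod p = 3^4 mod 89.
3^1 ≡ 3 (mod 89)
3^2 = (3^1)^2 ≡ 3^2 = 9 ≡ 9 (mod 89)
3^4 = (3^2)^2 ≡ 9^2 = 81 ≡ 81 (mod 89)
So B = 81. Chen then computes K = B^a mod p = 81^8 mod 89.
81^1 ≡ 81 (mod 89)
81^2 = (81^1)^2 ≡ 81^2 = 6561 ≡ 64 (mod 89)
81^4 = (81^2)^2 ≡ 64^2 = 4096 ≡ 2 (mod 89)
81^8 = (81^4)^2 ≡ 2^2 = 4 ≡ 4 (mod 89)

4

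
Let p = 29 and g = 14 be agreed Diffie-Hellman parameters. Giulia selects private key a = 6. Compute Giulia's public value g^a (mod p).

Public value = 14^6 (mod 29).
14^1 ≡ 14 (mod 29)
14^2 = (14^1)^2 ≡ 14^2 = 196 ≡ 22 (mod 29)
14^4 = (14^2)^2 ≡ 22^2 = 484 ≡ 20 (mod 29)
14^6 = 14^4 · 14^2 ≡ 20 · 22 ≡ 5 (mod 29).

5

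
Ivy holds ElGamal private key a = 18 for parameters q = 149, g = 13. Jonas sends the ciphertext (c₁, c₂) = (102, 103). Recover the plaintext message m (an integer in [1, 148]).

26

Shared mask s = c₁^a mod q = 102^18 mod 149.
102^1 ≡ 102 (mod 149)
102^2 = (102^1)^2 ≡ 102^2 = 10404 ≡ 123 (mod 149)
102^4 = (102^2)^2 ≡ 123^2 = 15129 ≡ 80 (mod 149)
102^8 = (102^4)^2 ≡ 80^2 = 6400 ≡ 142 (mod 149)
102^16 = (102^8)^2 ≡ 142^2 = 20164 ≡ 49 (mod 149)
102^18 = 102^16 · 102^2 ≡ 49 · 123 ≡ 67 (mod 149).
So s = 67; s⁻¹ ≡ 129 (mod 149).
m = c₂ · s⁻¹ mod 149 = 103 · 129 mod 149 = 26.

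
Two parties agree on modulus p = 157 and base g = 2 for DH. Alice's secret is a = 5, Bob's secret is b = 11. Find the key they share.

Bob sends B = g^b mod p = 2^11 mod 157.
2^1 ≡ 2 (mod 157)
2^2 = (2^1)^2 ≡ 2^2 = 4 ≡ 4 (mod 157)
2^4 = (2^2)^2 ≡ 4^2 = 16 ≡ 16 (mod 157)
2^8 = (2^4)^2 ≡ 16^2 = 256 ≡ 99 (mod 157)
2^11 = 2^8 · 2^2 · 2^1 ≡ 99 · 4 · 2 ≡ 7 (mod 157).
So B = 7. Alice then computes K = B^a mod p = 7^5 mod 157.
7^1 ≡ 7 (mod 157)
7^2 = (7^1)^2 ≡ 7^2 = 49 ≡ 49 (mod 157)
7^4 = (7^2)^2 ≡ 49^2 = 2401 ≡ 46 (mod 157)
7^5 = 7^4 · 7^1 ≡ 46 · 7 ≡ 8 (mod 157).

8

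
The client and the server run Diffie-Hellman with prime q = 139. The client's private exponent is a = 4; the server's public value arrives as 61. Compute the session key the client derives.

Shared key K = 61^4 mod 139.
61^1 ≡ 61 (mod 139)
61^2 = (61^1)^2 ≡ 61^2 = 3721 ≡ 107 (mod 139)
61^4 = (61^2)^2 ≡ 107^2 = 11449 ≡ 51 (mod 139)

51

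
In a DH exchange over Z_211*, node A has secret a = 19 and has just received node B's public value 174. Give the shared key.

155

Shared key K = 174^19 mod 211.
174^1 ≡ 174 (mod 211)
174^2 = (174^1)^2 ≡ 174^2 = 30276 ≡ 103 (mod 211)
174^4 = (174^2)^2 ≡ 103^2 = 10609 ≡ 59 (mod 211)
174^8 = (174^4)^2 ≡ 59^2 = 3481 ≡ 105 (mod 211)
174^16 = (174^8)^2 ≡ 105^2 = 11025 ≡ 53 (mod 211)
174^19 = 174^16 · 174^2 · 174^1 ≡ 53 · 103 · 174 ≡ 155 (mod 211).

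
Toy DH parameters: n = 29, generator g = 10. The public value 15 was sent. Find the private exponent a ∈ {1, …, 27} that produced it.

17

Try successive powers of 10 modulo 29:
10^1 ≡ 10
10^2 ≡ 13
10^3 ≡ 14
10^4 ≡ 24
10^5 ≡ 8
10^6 ≡ 22
10^7 ≡ 17
10^8 ≡ 25
10^9 ≡ 18
10^10 ≡ 6
10^11 ≡ 2
10^12 ≡ 20
10^13 ≡ 26
10^14 ≡ 28
10^15 ≡ 19
10^16 ≡ 16
10^17 ≡ 15
Found: a = 17.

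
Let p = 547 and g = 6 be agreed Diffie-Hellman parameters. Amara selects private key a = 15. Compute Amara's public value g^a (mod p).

391

Public value = 6^15 (mod 547).
6^1 ≡ 6 (mod 547)
6^2 = (6^1)^2 ≡ 6^2 = 36 ≡ 36 (mod 547)
6^4 = (6^2)^2 ≡ 36^2 = 1296 ≡ 202 (mod 547)
6^8 = (6^4)^2 ≡ 202^2 = 40804 ≡ 326 (mod 547)
6^15 = 6^8 · 6^4 · 6^2 · 6^1 ≡ 326 · 202 · 36 · 6 ≡ 391 (mod 547).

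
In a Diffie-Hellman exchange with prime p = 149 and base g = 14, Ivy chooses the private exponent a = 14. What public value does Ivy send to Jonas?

Public value = 14^{14} \pmod{149}.
14^1 ≡ 14 (mod 149)
14^2 = (14^1)^2 ≡ 14^2 = 196 ≡ 47 (mod 149)
14^4 = (14^2)^2 ≡ 47^2 = 2209 ≡ 123 (mod 149)
14^8 = (14^4)^2 ≡ 123^2 = 15129 ≡ 80 (mod 149)
14^14 = 14^8 · 14^4 · 14^2 ≡ 80 · 123 · 47 ≡ 133 (mod 149).

133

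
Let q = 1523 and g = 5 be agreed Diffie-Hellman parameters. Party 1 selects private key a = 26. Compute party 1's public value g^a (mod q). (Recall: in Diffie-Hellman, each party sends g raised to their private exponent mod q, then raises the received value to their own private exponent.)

Public value = 5^26 (mod 1523).
5^1 ≡ 5 (mod 1523)
5^2 = (5^1)^2 ≡ 5^2 = 25 ≡ 25 (mod 1523)
5^4 = (5^2)^2 ≡ 25^2 = 625 ≡ 625 (mod 1523)
5^8 = (5^4)^2 ≡ 625^2 = 390625 ≡ 737 (mod 1523)
5^16 = (5^8)^2 ≡ 737^2 = 543169 ≡ 981 (mod 1523)
5^26 = 5^16 · 5^8 · 5^2 ≡ 981 · 737 · 25 ≡ 1484 (mod 1523).

1484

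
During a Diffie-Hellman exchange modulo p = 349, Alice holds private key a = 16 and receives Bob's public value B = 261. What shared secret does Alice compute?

280

Shared key K = 261^16 mod 349.
261^1 ≡ 261 (mod 349)
261^2 = (261^1)^2 ≡ 261^2 = 68121 ≡ 66 (mod 349)
261^4 = (261^2)^2 ≡ 66^2 = 4356 ≡ 168 (mod 349)
261^8 = (261^4)^2 ≡ 168^2 = 28224 ≡ 304 (mod 349)
261^16 = (261^8)^2 ≡ 304^2 = 92416 ≡ 280 (mod 349)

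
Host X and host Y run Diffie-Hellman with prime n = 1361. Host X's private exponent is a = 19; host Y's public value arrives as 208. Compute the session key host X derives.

Shared key K = 208^19 mod 1361.
208^1 ≡ 208 (mod 1361)
208^2 = (208^1)^2 ≡ 208^2 = 43264 ≡ 1073 (mod 1361)
208^4 = (208^2)^2 ≡ 1073^2 = 1151329 ≡ 1284 (mod 1361)
208^8 = (208^4)^2 ≡ 1284^2 = 1648656 ≡ 485 (mod 1361)
208^16 = (208^8)^2 ≡ 485^2 = 235225 ≡ 1133 (mod 1361)
208^19 = 208^16 · 208^2 · 208^1 ≡ 1133 · 1073 · 208 ≡ 477 (mod 1361).

477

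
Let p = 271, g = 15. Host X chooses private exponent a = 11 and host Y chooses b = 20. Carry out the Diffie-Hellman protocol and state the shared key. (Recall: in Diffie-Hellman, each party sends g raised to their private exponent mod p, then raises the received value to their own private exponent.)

32

Host Y sends B = g^b mod p = 15^20 mod 271.
15^1 ≡ 15 (mod 271)
15^2 = (15^1)^2 ≡ 15^2 = 225 ≡ 225 (mod 271)
15^4 = (15^2)^2 ≡ 225^2 = 50625 ≡ 219 (mod 271)
15^8 = (15^4)^2 ≡ 219^2 = 47961 ≡ 265 (mod 271)
15^16 = (15^8)^2 ≡ 265^2 = 70225 ≡ 36 (mod 271)
15^20 = 15^16 · 15^4 ≡ 36 · 219 ≡ 25 (mod 271).
So B = 25. Host X then computes K = B^a mod p = 25^11 mod 271.
25^1 ≡ 25 (mod 271)
25^2 = (25^1)^2 ≡ 25^2 = 625 ≡ 83 (mod 271)
25^4 = (25^2)^2 ≡ 83^2 = 6889 ≡ 114 (mod 271)
25^8 = (25^4)^2 ≡ 114^2 = 12996 ≡ 259 (mod 271)
25^11 = 25^8 · 25^2 · 25^1 ≡ 259 · 83 · 25 ≡ 32 (mod 271).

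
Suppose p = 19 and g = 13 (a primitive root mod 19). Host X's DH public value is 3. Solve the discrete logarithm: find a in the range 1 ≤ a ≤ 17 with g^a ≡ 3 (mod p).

Try successive powers of 13 modulo 19:
13^1 ≡ 13
13^2 ≡ 17
13^3 ≡ 12
13^4 ≡ 4
13^5 ≡ 14
13^6 ≡ 11
13^7 ≡ 10
13^8 ≡ 16
13^9 ≡ 18
13^10 ≡ 6
13^11 ≡ 2
13^12 ≡ 7
13^13 ≡ 15
13^14 ≡ 5
13^15 ≡ 8
13^16 ≡ 9
13^17 ≡ 3
Found: a = 17.

17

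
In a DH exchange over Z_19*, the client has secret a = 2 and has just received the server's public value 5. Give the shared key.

6

Shared key K = 5^2 mod 19.
5^1 ≡ 5 (mod 19)
5^2 = (5^1)^2 ≡ 5^2 = 25 ≡ 6 (mod 19)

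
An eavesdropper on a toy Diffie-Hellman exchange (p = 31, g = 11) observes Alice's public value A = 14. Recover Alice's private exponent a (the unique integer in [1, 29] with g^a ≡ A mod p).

14

Try successive powers of 11 modulo 31:
11^1 ≡ 11
11^2 ≡ 28
11^3 ≡ 29
11^4 ≡ 9
11^5 ≡ 6
11^6 ≡ 4
11^7 ≡ 13
11^8 ≡ 19
11^9 ≡ 23
11^10 ≡ 5
11^11 ≡ 24
11^12 ≡ 16
11^13 ≡ 21
11^14 ≡ 14
Found: a = 14.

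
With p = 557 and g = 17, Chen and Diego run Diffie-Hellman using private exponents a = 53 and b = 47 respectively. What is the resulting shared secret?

398

Chen sends A = g^a mod p = 17^53 mod 557.
17^1 ≡ 17 (mod 557)
17^2 = (17^1)^2 ≡ 17^2 = 289 ≡ 289 (mod 557)
17^4 = (17^2)^2 ≡ 289^2 = 83521 ≡ 528 (mod 557)
17^8 = (17^4)^2 ≡ 528^2 = 278784 ≡ 284 (mod 557)
17^16 = (17^8)^2 ≡ 284^2 = 80656 ≡ 448 (mod 557)
17^32 = (17^16)^2 ≡ 448^2 = 200704 ≡ 184 (mod 557)
17^53 = 17^32 · 17^16 · 17^4 · 17^1 ≡ 184 · 448 · 528 · 17 ≡ 301 (mod 557).
So A = 301. Diego then computes K = A^b mod p = 301^47 mod 557.
301^1 ≡ 301 (mod 557)
301^2 = (301^1)^2 ≡ 301^2 = 90601 ≡ 367 (mod 557)
301^4 = (301^2)^2 ≡ 367^2 = 134689 ≡ 452 (mod 557)
301^8 = (301^4)^2 ≡ 452^2 = 204304 ≡ 442 (mod 557)
301^16 = (301^8)^2 ≡ 442^2 = 195364 ≡ 414 (mod 557)
301^32 = (301^16)^2 ≡ 414^2 = 171396 ≡ 397 (mod 557)
301^47 = 301^32 · 301^8 · 301^4 · 301^2 · 301^1 ≡ 397 · 442 · 452 · 367 · 301 ≡ 398 (mod 557).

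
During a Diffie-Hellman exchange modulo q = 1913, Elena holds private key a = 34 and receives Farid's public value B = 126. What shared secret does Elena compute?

1694

Shared key K = 126^34 mod 1913.
126^1 ≡ 126 (mod 1913)
126^2 = (126^1)^2 ≡ 126^2 = 15876 ≡ 572 (mod 1913)
126^4 = (126^2)^2 ≡ 572^2 = 327184 ≡ 61 (mod 1913)
126^8 = (126^4)^2 ≡ 61^2 = 3721 ≡ 1808 (mod 1913)
126^16 = (126^8)^2 ≡ 1808^2 = 3268864 ≡ 1460 (mod 1913)
126^32 = (126^16)^2 ≡ 1460^2 = 2131600 ≡ 518 (mod 1913)
126^34 = 126^32 · 126^2 ≡ 518 · 572 ≡ 1694 (mod 1913).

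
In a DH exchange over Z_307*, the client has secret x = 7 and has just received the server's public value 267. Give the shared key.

Shared key K = 267^7 mod 307.
267^1 ≡ 267 (mod 307)
267^2 = (267^1)^2 ≡ 267^2 = 71289 ≡ 65 (mod 307)
267^4 = (267^2)^2 ≡ 65^2 = 4225 ≡ 234 (mod 307)
267^7 = 267^4 · 267^2 · 267^1 ≡ 234 · 65 · 267 ≡ 74 (mod 307).

74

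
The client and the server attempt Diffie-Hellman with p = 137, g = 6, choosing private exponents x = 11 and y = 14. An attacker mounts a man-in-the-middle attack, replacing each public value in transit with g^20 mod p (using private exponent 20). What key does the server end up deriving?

133

The server receives an attacker's public value M = 6^20 mod 137 instead of the honest one.
6^1 ≡ 6 (mod 137)
6^2 = (6^1)^2 ≡ 6^2 = 36 ≡ 36 (mod 137)
6^4 = (6^2)^2 ≡ 36^2 = 1296 ≡ 63 (mod 137)
6^8 = (6^4)^2 ≡ 63^2 = 3969 ≡ 133 (mod 137)
6^16 = (6^8)^2 ≡ 133^2 = 17689 ≡ 16 (mod 137)
6^20 = 6^16 · 6^4 ≡ 16 · 63 ≡ 49 (mod 137).
So M = 49. The server computes K = M^14 mod 137.
49^1 ≡ 49 (mod 137)
49^2 = (49^1)^2 ≡ 49^2 = 2401 ≡ 72 (mod 137)
49^4 = (49^2)^2 ≡ 72^2 = 5184 ≡ 115 (mod 137)
49^8 = (49^4)^2 ≡ 115^2 = 13225 ≡ 73 (mod 137)
49^14 = 49^8 · 49^4 · 49^2 ≡ 73 · 115 · 72 ≡ 133 (mod 137).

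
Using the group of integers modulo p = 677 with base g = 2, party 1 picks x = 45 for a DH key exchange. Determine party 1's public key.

500

Public value = 2^45 mod 677.
2^1 ≡ 2 (mod 677)
2^2 = (2^1)^2 ≡ 2^2 = 4 ≡ 4 (mod 677)
2^4 = (2^2)^2 ≡ 4^2 = 16 ≡ 16 (mod 677)
2^8 = (2^4)^2 ≡ 16^2 = 256 ≡ 256 (mod 677)
2^16 = (2^8)^2 ≡ 256^2 = 65536 ≡ 544 (mod 677)
2^32 = (2^16)^2 ≡ 544^2 = 295936 ≡ 87 (mod 677)
2^45 = 2^32 · 2^8 · 2^4 · 2^1 ≡ 87 · 256 · 16 · 2 ≡ 500 (mod 677).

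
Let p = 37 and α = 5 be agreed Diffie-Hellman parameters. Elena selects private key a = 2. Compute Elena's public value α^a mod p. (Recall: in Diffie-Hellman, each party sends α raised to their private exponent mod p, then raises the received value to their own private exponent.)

25

Public value = 5^2 mod 37.
5^1 ≡ 5 (mod 37)
5^2 = (5^1)^2 ≡ 5^2 = 25 ≡ 25 (mod 37)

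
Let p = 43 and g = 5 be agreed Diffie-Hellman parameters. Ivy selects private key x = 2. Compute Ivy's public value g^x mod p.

Public value = 5^2 mod 43.
5^1 ≡ 5 (mod 43)
5^2 = (5^1)^2 ≡ 5^2 = 25 ≡ 25 (mod 43)

25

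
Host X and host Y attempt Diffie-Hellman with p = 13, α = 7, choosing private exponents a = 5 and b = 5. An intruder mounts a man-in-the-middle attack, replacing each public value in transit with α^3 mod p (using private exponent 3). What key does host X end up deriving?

Host X receives an intruder's public value M = 7^3 mod 13 instead of the honest one.
7^1 ≡ 7 (mod 13)
7^2 = (7^1)^2 ≡ 7^2 = 49 ≡ 10 (mod 13)
7^3 = 7^2 · 7^1 ≡ 10 · 7 ≡ 5 (mod 13).
So M = 5. Host X computes K = M^5 mod 13.
5^1 ≡ 5 (mod 13)
5^2 = (5^1)^2 ≡ 5^2 = 25 ≡ 12 (mod 13)
5^4 = (5^2)^2 ≡ 12^2 = 144 ≡ 1 (mod 13)
5^5 = 5^4 · 5^1 ≡ 1 · 5 ≡ 5 (mod 13).

5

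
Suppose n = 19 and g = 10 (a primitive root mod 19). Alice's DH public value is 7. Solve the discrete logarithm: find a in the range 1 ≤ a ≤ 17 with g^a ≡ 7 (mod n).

12

Try successive powers of 10 modulo 19:
10^1 ≡ 10
10^2 ≡ 5
10^3 ≡ 12
10^4 ≡ 6
10^5 ≡ 3
10^6 ≡ 11
10^7 ≡ 15
10^8 ≡ 17
10^9 ≡ 18
10^10 ≡ 9
10^11 ≡ 14
10^12 ≡ 7
Found: a = 12.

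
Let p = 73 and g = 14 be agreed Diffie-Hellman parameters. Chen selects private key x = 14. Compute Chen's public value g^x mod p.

38

Public value = 14^14 mod 73.
14^1 ≡ 14 (mod 73)
14^2 = (14^1)^2 ≡ 14^2 = 196 ≡ 50 (mod 73)
14^4 = (14^2)^2 ≡ 50^2 = 2500 ≡ 18 (mod 73)
14^8 = (14^4)^2 ≡ 18^2 = 324 ≡ 32 (mod 73)
14^14 = 14^8 · 14^4 · 14^2 ≡ 32 · 18 · 50 ≡ 38 (mod 73).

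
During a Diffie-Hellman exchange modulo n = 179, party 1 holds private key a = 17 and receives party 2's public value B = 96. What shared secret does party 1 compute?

40

Shared key K = 96^17 mod 179.
96^1 ≡ 96 (mod 179)
96^2 = (96^1)^2 ≡ 96^2 = 9216 ≡ 87 (mod 179)
96^4 = (96^2)^2 ≡ 87^2 = 7569 ≡ 51 (mod 179)
96^8 = (96^4)^2 ≡ 51^2 = 2601 ≡ 95 (mod 179)
96^16 = (96^8)^2 ≡ 95^2 = 9025 ≡ 75 (mod 179)
96^17 = 96^16 · 96^1 ≡ 75 · 96 ≡ 40 (mod 179).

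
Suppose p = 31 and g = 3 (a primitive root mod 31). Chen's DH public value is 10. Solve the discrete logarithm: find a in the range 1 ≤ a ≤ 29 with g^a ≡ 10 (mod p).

14

Try successive powers of 3 modulo 31:
3^1 ≡ 3
3^2 ≡ 9
3^3 ≡ 27
3^4 ≡ 19
3^5 ≡ 26
3^6 ≡ 16
3^7 ≡ 17
3^8 ≡ 20
3^9 ≡ 29
3^10 ≡ 25
3^11 ≡ 13
3^12 ≡ 8
3^13 ≡ 24
3^14 ≡ 10
Found: a = 14.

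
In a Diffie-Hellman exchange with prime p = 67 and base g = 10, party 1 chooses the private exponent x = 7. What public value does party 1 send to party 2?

Public value = 10^{7} \pmod{67}.
10^1 ≡ 10 (mod 67)
10^2 = (10^1)^2 ≡ 10^2 = 100 ≡ 33 (mod 67)
10^4 = (10^2)^2 ≡ 33^2 = 1089 ≡ 17 (mod 67)
10^7 = 10^4 · 10^2 · 10^1 ≡ 17 · 33 · 10 ≡ 49 (mod 67).

49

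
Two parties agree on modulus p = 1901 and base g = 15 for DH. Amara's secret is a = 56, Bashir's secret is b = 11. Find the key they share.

969

Bashir sends B = g^b mod p = 15^11 mod 1901.
15^1 ≡ 15 (mod 1901)
15^2 = (15^1)^2 ≡ 15^2 = 225 ≡ 225 (mod 1901)
15^4 = (15^2)^2 ≡ 225^2 = 50625 ≡ 1199 (mod 1901)
15^8 = (15^4)^2 ≡ 1199^2 = 1437601 ≡ 445 (mod 1901)
15^11 = 15^8 · 15^2 · 15^1 ≡ 445 · 225 · 15 ≡ 85 (mod 1901).
So B = 85. Amara then computes K = B^a mod p = 85^56 mod 1901.
85^1 ≡ 85 (mod 1901)
85^2 = (85^1)^2 ≡ 85^2 = 7225 ≡ 1522 (mod 1901)
85^4 = (85^2)^2 ≡ 1522^2 = 2316484 ≡ 1066 (mod 1901)
85^8 = (85^4)^2 ≡ 1066^2 = 1136356 ≡ 1459 (mod 1901)
85^16 = (85^8)^2 ≡ 1459^2 = 2128681 ≡ 1462 (mod 1901)
85^32 = (85^16)^2 ≡ 1462^2 = 2137444 ≡ 720 (mod 1901)
85^56 = 85^32 · 85^16 · 85^8 ≡ 720 · 1462 · 1459 ≡ 969 (mod 1901).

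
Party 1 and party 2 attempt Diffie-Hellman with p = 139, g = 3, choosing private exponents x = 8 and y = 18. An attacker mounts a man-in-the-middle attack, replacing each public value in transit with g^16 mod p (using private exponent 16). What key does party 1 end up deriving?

Party 1 receives an attacker's public value M = 3^16 mod 139 instead of the honest one.
3^1 ≡ 3 (mod 139)
3^2 = (3^1)^2 ≡ 3^2 = 9 ≡ 9 (mod 139)
3^4 = (3^2)^2 ≡ 9^2 = 81 ≡ 81 (mod 139)
3^8 = (3^4)^2 ≡ 81^2 = 6561 ≡ 28 (mod 139)
3^16 = (3^8)^2 ≡ 28^2 = 784 ≡ 89 (mod 139)
So M = 89. Party 1 computes K = M^8 mod 139.
89^1 ≡ 89 (mod 139)
89^2 = (89^1)^2 ≡ 89^2 = 7921 ≡ 137 (mod 139)
89^4 = (89^2)^2 ≡ 137^2 = 18769 ≡ 4 (mod 139)
89^8 = (89^4)^2 ≡ 4^2 = 16 ≡ 16 (mod 139)

16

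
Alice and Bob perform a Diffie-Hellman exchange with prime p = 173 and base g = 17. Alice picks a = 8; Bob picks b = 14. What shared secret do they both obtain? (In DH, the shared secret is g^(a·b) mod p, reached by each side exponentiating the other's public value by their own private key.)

Alice sends A = g^a mod p = 17^8 mod 173.
17^1 ≡ 17 (mod 173)
17^2 = (17^1)^2 ≡ 17^2 = 289 ≡ 116 (mod 173)
17^4 = (17^2)^2 ≡ 116^2 = 13456 ≡ 135 (mod 173)
17^8 = (17^4)^2 ≡ 135^2 = 18225 ≡ 60 (mod 173)
So A = 60. Bob then computes K = A^b mod p = 60^14 mod 173.
60^1 ≡ 60 (mod 173)
60^2 = (60^1)^2 ≡ 60^2 = 3600 ≡ 140 (mod 173)
60^4 = (60^2)^2 ≡ 140^2 = 19600 ≡ 51 (mod 173)
60^8 = (60^4)^2 ≡ 51^2 = 2601 ≡ 6 (mod 173)
60^14 = 60^8 · 60^4 · 60^2 ≡ 6 · 51 · 140 ≡ 109 (mod 173).

109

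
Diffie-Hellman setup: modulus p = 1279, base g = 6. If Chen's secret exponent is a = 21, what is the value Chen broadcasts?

Public value = 6^21 (mod 1279).
6^1 ≡ 6 (mod 1279)
6^2 = (6^1)^2 ≡ 6^2 = 36 ≡ 36 (mod 1279)
6^4 = (6^2)^2 ≡ 36^2 = 1296 ≡ 17 (mod 1279)
6^8 = (6^4)^2 ≡ 17^2 = 289 ≡ 289 (mod 1279)
6^16 = (6^8)^2 ≡ 289^2 = 83521 ≡ 386 (mod 1279)
6^21 = 6^16 · 6^4 · 6^1 ≡ 386 · 17 · 6 ≡ 1002 (mod 1279).

1002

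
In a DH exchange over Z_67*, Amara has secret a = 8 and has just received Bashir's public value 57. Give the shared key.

Shared key K = 57^8 mod 67.
57^1 ≡ 57 (mod 67)
57^2 = (57^1)^2 ≡ 57^2 = 3249 ≡ 33 (mod 67)
57^4 = (57^2)^2 ≡ 33^2 = 1089 ≡ 17 (mod 67)
57^8 = (57^4)^2 ≡ 17^2 = 289 ≡ 21 (mod 67)

21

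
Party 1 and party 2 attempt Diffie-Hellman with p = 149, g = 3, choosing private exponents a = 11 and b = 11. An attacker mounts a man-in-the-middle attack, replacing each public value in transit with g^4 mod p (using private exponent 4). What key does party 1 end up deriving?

Party 1 receives an attacker's public value M = 3^4 mod 149 instead of the honest one.
3^1 ≡ 3 (mod 149)
3^2 = (3^1)^2 ≡ 3^2 = 9 ≡ 9 (mod 149)
3^4 = (3^2)^2 ≡ 9^2 = 81 ≡ 81 (mod 149)
So M = 81. Party 1 computes K = M^11 mod 149.
81^1 ≡ 81 (mod 149)
81^2 = (81^1)^2 ≡ 81^2 = 6561 ≡ 5 (mod 149)
81^4 = (81^2)^2 ≡ 5^2 = 25 ≡ 25 (mod 149)
81^8 = (81^4)^2 ≡ 25^2 = 625 ≡ 29 (mod 149)
81^11 = 81^8 · 81^2 · 81^1 ≡ 29 · 5 · 81 ≡ 123 (mod 149).

123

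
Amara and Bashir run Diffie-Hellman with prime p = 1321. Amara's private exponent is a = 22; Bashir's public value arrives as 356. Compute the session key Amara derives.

Shared key K = 356^22 mod 1321.
356^1 ≡ 356 (mod 1321)
356^2 = (356^1)^2 ≡ 356^2 = 126736 ≡ 1241 (mod 1321)
356^4 = (356^2)^2 ≡ 1241^2 = 1540081 ≡ 1116 (mod 1321)
356^8 = (356^4)^2 ≡ 1116^2 = 1245456 ≡ 1074 (mod 1321)
356^16 = (356^8)^2 ≡ 1074^2 = 1153476 ≡ 243 (mod 1321)
356^22 = 356^16 · 356^4 · 356^2 ≡ 243 · 1116 · 1241 ≡ 1064 (mod 1321).

1064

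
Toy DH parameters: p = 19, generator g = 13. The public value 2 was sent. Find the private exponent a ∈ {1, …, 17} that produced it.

11

Try successive powers of 13 modulo 19:
13^1 ≡ 13
13^2 ≡ 17
13^3 ≡ 12
13^4 ≡ 4
13^5 ≡ 14
13^6 ≡ 11
13^7 ≡ 10
13^8 ≡ 16
13^9 ≡ 18
13^10 ≡ 6
13^11 ≡ 2
Found: a = 11.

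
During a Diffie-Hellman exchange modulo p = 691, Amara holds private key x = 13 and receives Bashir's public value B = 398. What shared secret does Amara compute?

660

Shared key K = 398^13 mod 691.
398^1 ≡ 398 (mod 691)
398^2 = (398^1)^2 ≡ 398^2 = 158404 ≡ 165 (mod 691)
398^4 = (398^2)^2 ≡ 165^2 = 27225 ≡ 276 (mod 691)
398^8 = (398^4)^2 ≡ 276^2 = 76176 ≡ 166 (mod 691)
398^13 = 398^8 · 398^4 · 398^1 ≡ 166 · 276 · 398 ≡ 660 (mod 691).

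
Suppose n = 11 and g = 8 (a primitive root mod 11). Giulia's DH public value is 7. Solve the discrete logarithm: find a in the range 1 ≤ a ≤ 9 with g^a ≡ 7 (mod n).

9

Try successive powers of 8 modulo 11:
8^1 ≡ 8
8^2 ≡ 9
8^3 ≡ 6
8^4 ≡ 4
8^5 ≡ 10
8^6 ≡ 3
8^7 ≡ 2
8^8 ≡ 5
8^9 ≡ 7
Found: a = 9.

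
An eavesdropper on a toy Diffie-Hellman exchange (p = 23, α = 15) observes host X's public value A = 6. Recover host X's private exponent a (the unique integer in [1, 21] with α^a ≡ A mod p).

Try successive powers of 15 modulo 23:
15^1 ≡ 15
15^2 ≡ 18
15^3 ≡ 17
15^4 ≡ 2
15^5 ≡ 7
15^6 ≡ 13
15^7 ≡ 11
15^8 ≡ 4
15^9 ≡ 14
15^10 ≡ 3
15^11 ≡ 22
15^12 ≡ 8
15^13 ≡ 5
15^14 ≡ 6
Found: a = 14.

14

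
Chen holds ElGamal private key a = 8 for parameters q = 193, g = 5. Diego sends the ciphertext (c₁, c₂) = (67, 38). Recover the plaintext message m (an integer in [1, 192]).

10

Shared mask s = c₁^a mod q = 67^8 mod 193.
67^1 ≡ 67 (mod 193)
67^2 = (67^1)^2 ≡ 67^2 = 4489 ≡ 50 (mod 193)
67^4 = (67^2)^2 ≡ 50^2 = 2500 ≡ 184 (mod 193)
67^8 = (67^4)^2 ≡ 184^2 = 33856 ≡ 81 (mod 193)
So s = 81; s⁻¹ ≡ 112 (mod 193).
m = c₂ · s⁻¹ mod 193 = 38 · 112 mod 193 = 10.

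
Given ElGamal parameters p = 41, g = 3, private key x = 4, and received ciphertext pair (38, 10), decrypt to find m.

31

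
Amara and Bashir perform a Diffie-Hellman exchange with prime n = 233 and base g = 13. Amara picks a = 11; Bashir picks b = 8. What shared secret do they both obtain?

8

Bashir sends B = g^b mod n = 13^8 mod 233.
13^1 ≡ 13 (mod 233)
13^2 = (13^1)^2 ≡ 13^2 = 169 ≡ 169 (mod 233)
13^4 = (13^2)^2 ≡ 169^2 = 28561 ≡ 135 (mod 233)
13^8 = (13^4)^2 ≡ 135^2 = 18225 ≡ 51 (mod 233)
So B = 51. Amara then computes K = B^a mod n = 51^11 mod 233.
51^1 ≡ 51 (mod 233)
51^2 = (51^1)^2 ≡ 51^2 = 2601 ≡ 38 (mod 233)
51^4 = (51^2)^2 ≡ 38^2 = 1444 ≡ 46 (mod 233)
51^8 = (51^4)^2 ≡ 46^2 = 2116 ≡ 19 (mod 233)
51^11 = 51^8 · 51^2 · 51^1 ≡ 19 · 38 · 51 ≡ 8 (mod 233).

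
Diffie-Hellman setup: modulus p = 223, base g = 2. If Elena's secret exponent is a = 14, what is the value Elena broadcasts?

Public value = 2^14 (mod 223).
2^1 ≡ 2 (mod 223)
2^2 = (2^1)^2 ≡ 2^2 = 4 ≡ 4 (mod 223)
2^4 = (2^2)^2 ≡ 4^2 = 16 ≡ 16 (mod 223)
2^8 = (2^4)^2 ≡ 16^2 = 256 ≡ 33 (mod 223)
2^14 = 2^8 · 2^4 · 2^2 ≡ 33 · 16 · 4 ≡ 105 (mod 223).

105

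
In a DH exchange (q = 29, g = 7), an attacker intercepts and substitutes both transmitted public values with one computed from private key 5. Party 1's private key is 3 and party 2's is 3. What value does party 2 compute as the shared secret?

7

Party 2 receives an attacker's public value M = 7^5 mod 29 instead of the honest one.
7^1 ≡ 7 (mod 29)
7^2 = (7^1)^2 ≡ 7^2 = 49 ≡ 20 (mod 29)
7^4 = (7^2)^2 ≡ 20^2 = 400 ≡ 23 (mod 29)
7^5 = 7^4 · 7^1 ≡ 23 · 7 ≡ 16 (mod 29).
So M = 16. Party 2 computes K = M^3 mod 29.
16^1 ≡ 16 (mod 29)
16^2 = (16^1)^2 ≡ 16^2 = 256 ≡ 24 (mod 29)
16^3 = 16^2 · 16^1 ≡ 24 · 16 ≡ 7 (mod 29).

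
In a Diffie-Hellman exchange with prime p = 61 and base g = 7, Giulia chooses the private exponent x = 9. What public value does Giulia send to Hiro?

33

Public value = 7^9 mod 61.
7^1 ≡ 7 (mod 61)
7^2 = (7^1)^2 ≡ 7^2 = 49 ≡ 49 (mod 61)
7^4 = (7^2)^2 ≡ 49^2 = 2401 ≡ 22 (mod 61)
7^8 = (7^4)^2 ≡ 22^2 = 484 ≡ 57 (mod 61)
7^9 = 7^8 · 7^1 ≡ 57 · 7 ≡ 33 (mod 61).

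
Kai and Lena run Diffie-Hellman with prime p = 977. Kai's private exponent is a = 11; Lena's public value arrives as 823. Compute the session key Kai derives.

276

Shared key K = 823^11 mod 977.
823^1 ≡ 823 (mod 977)
823^2 = (823^1)^2 ≡ 823^2 = 677329 ≡ 268 (mod 977)
823^4 = (823^2)^2 ≡ 268^2 = 71824 ≡ 503 (mod 977)
823^8 = (823^4)^2 ≡ 503^2 = 253009 ≡ 943 (mod 977)
823^11 = 823^8 · 823^2 · 823^1 ≡ 943 · 268 · 823 ≡ 276 (mod 977).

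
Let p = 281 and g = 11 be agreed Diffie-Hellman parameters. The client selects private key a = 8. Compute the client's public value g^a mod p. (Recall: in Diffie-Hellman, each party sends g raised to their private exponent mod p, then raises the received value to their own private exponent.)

279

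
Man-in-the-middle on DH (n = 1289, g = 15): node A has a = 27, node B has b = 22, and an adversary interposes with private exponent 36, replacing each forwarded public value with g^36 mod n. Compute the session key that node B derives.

139

Node B receives an adversary's public value M = 15^36 mod 1289 instead of the honest one.
15^1 ≡ 15 (mod 1289)
15^2 = (15^1)^2 ≡ 15^2 = 225 ≡ 225 (mod 1289)
15^4 = (15^2)^2 ≡ 225^2 = 50625 ≡ 354 (mod 1289)
15^8 = (15^4)^2 ≡ 354^2 = 125316 ≡ 283 (mod 1289)
15^16 = (15^8)^2 ≡ 283^2 = 80089 ≡ 171 (mod 1289)
15^32 = (15^16)^2 ≡ 171^2 = 29241 ≡ 883 (mod 1289)
15^36 = 15^32 · 15^4 ≡ 883 · 354 ≡ 644 (mod 1289).
So M = 644. Node B computes K = M^22 mod 1289.
644^1 ≡ 644 (mod 1289)
644^2 = (644^1)^2 ≡ 644^2 = 414736 ≡ 967 (mod 1289)
644^4 = (644^2)^2 ≡ 967^2 = 935089 ≡ 564 (mod 1289)
644^8 = (644^4)^2 ≡ 564^2 = 318096 ≡ 1002 (mod 1289)
644^16 = (644^8)^2 ≡ 1002^2 = 1004004 ≡ 1162 (mod 1289)
644^22 = 644^16 · 644^4 · 644^2 ≡ 1162 · 564 · 967 ≡ 139 (mod 1289).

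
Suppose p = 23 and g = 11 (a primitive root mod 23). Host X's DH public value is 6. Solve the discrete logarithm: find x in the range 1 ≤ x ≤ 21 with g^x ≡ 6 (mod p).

2

Try successive powers of 11 modulo 23:
11^1 ≡ 11
11^2 ≡ 6
Found: x = 2.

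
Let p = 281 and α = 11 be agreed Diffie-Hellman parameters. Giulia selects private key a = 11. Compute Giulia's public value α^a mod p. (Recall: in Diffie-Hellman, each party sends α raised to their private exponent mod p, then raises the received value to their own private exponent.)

Public value = 11^11 mod 281.
11^1 ≡ 11 (mod 281)
11^2 = (11^1)^2 ≡ 11^2 = 121 ≡ 121 (mod 281)
11^4 = (11^2)^2 ≡ 121^2 = 14641 ≡ 29 (mod 281)
11^8 = (11^4)^2 ≡ 29^2 = 841 ≡ 279 (mod 281)
11^11 = 11^8 · 11^2 · 11^1 ≡ 279 · 121 · 11 ≡ 148 (mod 281).

148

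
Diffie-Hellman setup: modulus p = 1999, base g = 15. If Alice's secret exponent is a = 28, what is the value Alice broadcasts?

Public value = 15^28 (mod 1999).
15^1 ≡ 15 (mod 1999)
15^2 = (15^1)^2 ≡ 15^2 = 225 ≡ 225 (mod 1999)
15^4 = (15^2)^2 ≡ 225^2 = 50625 ≡ 650 (mod 1999)
15^8 = (15^4)^2 ≡ 650^2 = 422500 ≡ 711 (mod 1999)
15^16 = (15^8)^2 ≡ 711^2 = 505521 ≡ 1773 (mod 1999)
15^28 = 15^16 · 15^8 · 15^4 ≡ 1773 · 711 · 650 ≡ 1850 (mod 1999).

1850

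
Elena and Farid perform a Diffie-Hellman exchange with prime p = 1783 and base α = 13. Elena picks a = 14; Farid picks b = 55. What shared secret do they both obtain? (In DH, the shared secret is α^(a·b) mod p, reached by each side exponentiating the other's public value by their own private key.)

Farid sends B = α^b mod p = 13^55 mod 1783.
13^1 ≡ 13 (mod 1783)
13^2 = (13^1)^2 ≡ 13^2 = 169 ≡ 169 (mod 1783)
13^4 = (13^2)^2 ≡ 169^2 = 28561 ≡ 33 (mod 1783)
13^8 = (13^4)^2 ≡ 33^2 = 1089 ≡ 1089 (mod 1783)
13^16 = (13^8)^2 ≡ 1089^2 = 1185921 ≡ 226 (mod 1783)
13^32 = (13^16)^2 ≡ 226^2 = 51076 ≡ 1152 (mod 1783)
13^55 = 13^32 · 13^16 · 13^4 · 13^2 · 13^1 ≡ 1152 · 226 · 33 · 169 · 13 ≡ 928 (mod 1783).
So B = 928. Elena then computes K = B^a mod p = 928^14 mod 1783.
928^1 ≡ 928 (mod 1783)
928^2 = (928^1)^2 ≡ 928^2 = 861184 ≡ 1778 (mod 1783)
928^4 = (928^2)^2 ≡ 1778^2 = 3161284 ≡ 25 (mod 1783)
928^8 = (928^4)^2 ≡ 25^2 = 625 ≡ 625 (mod 1783)
928^14 = 928^8 · 928^4 · 928^2 ≡ 625 · 25 · 1778 ≡ 327 (mod 1783).

327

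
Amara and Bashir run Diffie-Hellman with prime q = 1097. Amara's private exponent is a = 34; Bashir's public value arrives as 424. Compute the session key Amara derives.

Shared key K = 424^34 mod 1097.
424^1 ≡ 424 (mod 1097)
424^2 = (424^1)^2 ≡ 424^2 = 179776 ≡ 965 (mod 1097)
424^4 = (424^2)^2 ≡ 965^2 = 931225 ≡ 969 (mod 1097)
424^8 = (424^4)^2 ≡ 969^2 = 938961 ≡ 1026 (mod 1097)
424^16 = (424^8)^2 ≡ 1026^2 = 1052676 ≡ 653 (mod 1097)
424^32 = (424^16)^2 ≡ 653^2 = 426409 ≡ 773 (mod 1097)
424^34 = 424^32 · 424^2 ≡ 773 · 965 ≡ 1082 (mod 1097).

1082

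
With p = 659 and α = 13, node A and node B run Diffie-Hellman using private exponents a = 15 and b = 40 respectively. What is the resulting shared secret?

Node B sends B = α^b mod p = 13^40 mod 659.
13^1 ≡ 13 (mod 659)
13^2 = (13^1)^2 ≡ 13^2 = 169 ≡ 169 (mod 659)
13^4 = (13^2)^2 ≡ 169^2 = 28561 ≡ 224 (mod 659)
13^8 = (13^4)^2 ≡ 224^2 = 50176 ≡ 92 (mod 659)
13^16 = (13^8)^2 ≡ 92^2 = 8464 ≡ 556 (mod 659)
13^32 = (13^16)^2 ≡ 556^2 = 309136 ≡ 65 (mod 659)
13^40 = 13^32 · 13^8 ≡ 65 · 92 ≡ 49 (mod 659).
So B = 49. Node A then computes K = B^a mod p = 49^15 mod 659.
49^1 ≡ 49 (mod 659)
49^2 = (49^1)^2 ≡ 49^2 = 2401 ≡ 424 (mod 659)
49^4 = (49^2)^2 ≡ 424^2 = 179776 ≡ 528 (mod 659)
49^8 = (49^4)^2 ≡ 528^2 = 278784 ≡ 27 (mod 659)
49^15 = 49^8 · 49^4 · 49^2 · 49^1 ≡ 27 · 528 · 424 · 49 ≡ 378 (mod 659).

378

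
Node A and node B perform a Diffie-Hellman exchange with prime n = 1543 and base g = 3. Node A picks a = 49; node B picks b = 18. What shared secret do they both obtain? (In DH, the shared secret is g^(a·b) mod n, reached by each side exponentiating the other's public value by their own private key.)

692

Node A sends A = g^a mod n = 3^49 mod 1543.
3^1 ≡ 3 (mod 1543)
3^2 = (3^1)^2 ≡ 3^2 = 9 ≡ 9 (mod 1543)
3^4 = (3^2)^2 ≡ 9^2 = 81 ≡ 81 (mod 1543)
3^8 = (3^4)^2 ≡ 81^2 = 6561 ≡ 389 (mod 1543)
3^16 = (3^8)^2 ≡ 389^2 = 151321 ≡ 107 (mod 1543)
3^32 = (3^16)^2 ≡ 107^2 = 11449 ≡ 648 (mod 1543)
3^49 = 3^32 · 3^16 · 3^1 ≡ 648 · 107 · 3 ≡ 1246 (mod 1543).
So A = 1246. Node B then computes K = A^b mod n = 1246^18 mod 1543.
1246^1 ≡ 1246 (mod 1543)
1246^2 = (1246^1)^2 ≡ 1246^2 = 1552516 ≡ 258 (mod 1543)
1246^4 = (1246^2)^2 ≡ 258^2 = 66564 ≡ 215 (mod 1543)
1246^8 = (1246^4)^2 ≡ 215^2 = 46225 ≡ 1478 (mod 1543)
1246^16 = (1246^8)^2 ≡ 1478^2 = 2184484 ≡ 1139 (mod 1543)
1246^18 = 1246^16 · 1246^2 ≡ 1139 · 258 ≡ 692 (mod 1543).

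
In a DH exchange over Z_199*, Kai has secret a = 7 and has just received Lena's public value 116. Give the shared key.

98

Shared key K = 116^7 mod 199.
116^1 ≡ 116 (mod 199)
116^2 = (116^1)^2 ≡ 116^2 = 13456 ≡ 123 (mod 199)
116^4 = (116^2)^2 ≡ 123^2 = 15129 ≡ 5 (mod 199)
116^7 = 116^4 · 116^2 · 116^1 ≡ 5 · 123 · 116 ≡ 98 (mod 199).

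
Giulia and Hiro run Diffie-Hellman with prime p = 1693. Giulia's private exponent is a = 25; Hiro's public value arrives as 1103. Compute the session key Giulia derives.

1497

Shared key K = 1103^25 mod 1693.
1103^1 ≡ 1103 (mod 1693)
1103^2 = (1103^1)^2 ≡ 1103^2 = 1216609 ≡ 1035 (mod 1693)
1103^4 = (1103^2)^2 ≡ 1035^2 = 1071225 ≡ 1249 (mod 1693)
1103^8 = (1103^4)^2 ≡ 1249^2 = 1560001 ≡ 748 (mod 1693)
1103^16 = (1103^8)^2 ≡ 748^2 = 559504 ≡ 814 (mod 1693)
1103^25 = 1103^16 · 1103^8 · 1103^1 ≡ 814 · 748 · 1103 ≡ 1497 (mod 1693).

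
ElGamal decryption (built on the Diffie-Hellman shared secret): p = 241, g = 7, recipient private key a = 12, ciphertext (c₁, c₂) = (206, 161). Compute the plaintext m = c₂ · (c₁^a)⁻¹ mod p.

Shared mask s = c₁^a mod p = 206^12 mod 241.
206^1 ≡ 206 (mod 241)
206^2 = (206^1)^2 ≡ 206^2 = 42436 ≡ 20 (mod 241)
206^4 = (206^2)^2 ≡ 20^2 = 400 ≡ 159 (mod 241)
206^8 = (206^4)^2 ≡ 159^2 = 25281 ≡ 217 (mod 241)
206^12 = 206^8 · 206^4 ≡ 217 · 159 ≡ 40 (mod 241).
So s = 40; s⁻¹ ≡ 235 (mod 241).
m = c₂ · s⁻¹ mod 241 = 161 · 235 mod 241 = 239.

239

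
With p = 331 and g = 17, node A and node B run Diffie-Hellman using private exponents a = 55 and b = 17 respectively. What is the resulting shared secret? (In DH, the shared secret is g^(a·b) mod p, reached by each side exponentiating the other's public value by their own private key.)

299

Node B sends B = g^b mod p = 17^17 mod 331.
17^1 ≡ 17 (mod 331)
17^2 = (17^1)^2 ≡ 17^2 = 289 ≡ 289 (mod 331)
17^4 = (17^2)^2 ≡ 289^2 = 83521 ≡ 109 (mod 331)
17^8 = (17^4)^2 ≡ 109^2 = 11881 ≡ 296 (mod 331)
17^16 = (17^8)^2 ≡ 296^2 = 87616 ≡ 232 (mod 331)
17^17 = 17^16 · 17^1 ≡ 232 · 17 ≡ 303 (mod 331).
So B = 303. Node A then computes K = B^a mod p = 303^55 mod 331.
303^1 ≡ 303 (mod 331)
303^2 = (303^1)^2 ≡ 303^2 = 91809 ≡ 122 (mod 331)
303^4 = (303^2)^2 ≡ 122^2 = 14884 ≡ 320 (mod 331)
303^8 = (303^4)^2 ≡ 320^2 = 102400 ≡ 121 (mod 331)
303^16 = (303^8)^2 ≡ 121^2 = 14641 ≡ 77 (mod 331)
303^32 = (303^16)^2 ≡ 77^2 = 5929 ≡ 302 (mod 331)
303^55 = 303^32 · 303^16 · 303^4 · 303^2 · 303^1 ≡ 302 · 77 · 320 · 122 · 303 ≡ 299 (mod 331).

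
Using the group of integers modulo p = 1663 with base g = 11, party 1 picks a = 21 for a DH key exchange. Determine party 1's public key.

Public value = 11^21 (mod 1663).
11^1 ≡ 11 (mod 1663)
11^2 = (11^1)^2 ≡ 11^2 = 121 ≡ 121 (mod 1663)
11^4 = (11^2)^2 ≡ 121^2 = 14641 ≡ 1337 (mod 1663)
11^8 = (11^4)^2 ≡ 1337^2 = 1787569 ≡ 1507 (mod 1663)
11^16 = (11^8)^2 ≡ 1507^2 = 2271049 ≡ 1054 (mod 1663)
11^21 = 11^16 · 11^4 · 11^1 ≡ 1054 · 1337 · 11 ≡ 355 (mod 1663).

355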